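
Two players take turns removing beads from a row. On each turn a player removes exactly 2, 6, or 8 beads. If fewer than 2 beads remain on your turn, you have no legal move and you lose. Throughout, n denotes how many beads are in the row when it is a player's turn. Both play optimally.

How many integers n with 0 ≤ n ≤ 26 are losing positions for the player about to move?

8

Classify positions by backward induction: terminal positions (no move available) are L. From any other position, the mover wins iff some move reaches an L.
n=0: no move → L
n=1: no move → L
n=2: →0(L), so W
n=3: →1(L), so W
n=4: →2(W) only, which is W, so L
n=5: →3(W) only, which is W, so L
n=6: →4(L), so W
n=7: →5(L), so W
n=8: →0(L), so W
n=9: →1(L), so W
n=10: →4(L), so W
n=11: →5(L), so W
n=12: →4(L), so W
n=13: →5(L), so W
n=14: →12(W), 8(W), 6(W) — all W, so L
n=15: →13(W), 9(W), 7(W) — all W, so L
n=16: →14(L), so W
n=17: →15(L), so W
n=18: →16(W), 12(W), 10(W) — all W, so L
n=19: →17(W), 13(W), 11(W) — all W, so L
n=20: →18(L), so W
n=21: →19(L), so W
n=22: →14(L), so W
n=23: →15(L), so W
n=24: →18(L), so W
n=25: →19(L), so W
n=26: →18(L), so W
L entries with 0 ≤ n ≤ 26: n = 0, 1, 4, 5, 14, 15, 18, 19; that makes 8.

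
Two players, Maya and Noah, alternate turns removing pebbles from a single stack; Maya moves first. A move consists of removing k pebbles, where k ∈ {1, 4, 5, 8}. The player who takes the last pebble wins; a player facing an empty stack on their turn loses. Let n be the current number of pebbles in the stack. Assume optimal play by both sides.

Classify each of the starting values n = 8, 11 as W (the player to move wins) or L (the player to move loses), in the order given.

8: W, 11: L

Use the standard recursion: the mover loses at a terminal position; elsewhere, the mover wins exactly when some move hands the opponent an L position.
n=0: no move → L
n=1: can move to 0, which is L ⇒ W
n=2: the only move is to 1(W), a W ⇒ L
n=3: can move to 2, which is L ⇒ W
n=4: can move to 0, which is L ⇒ W
n=5: can move to 0, which is L ⇒ W
n=6: can move to 2, which is L ⇒ W
n=7: can move to 2, which is L ⇒ W
n=8: can move to 0, which is L ⇒ W
n=9: moves to 8(W), 5(W), 4(W), 1(W); every one is W ⇒ L
n=10: can move to 9, which is L ⇒ W
n=11: moves to 10(W), 7(W), 6(W), 3(W); every one is W ⇒ L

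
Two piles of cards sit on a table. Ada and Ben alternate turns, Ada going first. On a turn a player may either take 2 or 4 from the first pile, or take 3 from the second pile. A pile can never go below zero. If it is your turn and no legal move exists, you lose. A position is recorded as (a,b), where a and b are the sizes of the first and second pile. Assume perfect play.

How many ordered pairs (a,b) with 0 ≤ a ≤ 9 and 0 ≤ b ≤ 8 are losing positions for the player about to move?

36

Label each position W (a win for the player to move) or L (a loss). A position with no legal move is L; any other position is W exactly when some move reaches an L, and L when every move reaches a W.
Every move lowers a or b (never raises either), so fill the grid row by row in increasing a, and left to right within a row: each cell's successors are then already labelled.
      b=0  b=1  b=2  b=3  b=4  b=5  b=6  b=7  b=8
a=0:    L    L    L    W    W    W    L    L    L
a=1:    L    L    L    W    W    W    L    L    L
a=2:    W    W    W    L    L    L    W    W    W
a=3:    W    W    W    L    L    L    W    W    W
a=4:    W    W    W    W    W    W    W    W    W
a=5:    W    W    W    W    W    W    W    W    W
a=6:    L    L    L    W    W    W    L    L    L
a=7:    L    L    L    W    W    W    L    L    L
a=8:    W    W    W    L    L    L    W    W    W
a=9:    W    W    W    L    L    L    W    W    W
Cells with no legal move (terminal, hence L): (0,0), (0,1), (0,2), (1,0), (1,1), (1,2).
The remaining L cells, each justified by listing all of its moves:
(0,6): L (sole option (0,3)(W) is W)
(0,7): L (sole option (0,4)(W) is W)
(0,8): L (sole option (0,5)(W) is W)
(1,6): L (sole option (1,3)(W) is W)
(1,7): L (sole option (1,4)(W) is W)
(1,8): L (sole option (1,5)(W) is W)
(2,3): L (options (0,3)(W), (2,0)(W) are all W)
(2,4): L (options (0,4)(W), (2,1)(W) are all W)
(2,5): L (options (0,5)(W), (2,2)(W) are all W)
(3,3): L (options (1,3)(W), (3,0)(W) are all W)
(3,4): L (options (1,4)(W), (3,1)(W) are all W)
(3,5): L (options (1,5)(W), (3,2)(W) are all W)
(6,0): L (options (4,0)(W), (2,0)(W) are all W)
(6,1): L (options (4,1)(W), (2,1)(W) are all W)
(6,2): L (options (4,2)(W), (2,2)(W) are all W)
(6,6): L (options (4,6)(W), (2,6)(W), (6,3)(W) are all W)
(6,7): L (options (4,7)(W), (2,7)(W), (6,4)(W) are all W)
(6,8): L (options (4,8)(W), (2,8)(W), (6,5)(W) are all W)
(7,0): L (options (5,0)(W), (3,0)(W) are all W)
(7,1): L (options (5,1)(W), (3,1)(W) are all W)
(7,2): L (options (5,2)(W), (3,2)(W) are all W)
(7,6): L (options (5,6)(W), (3,6)(W), (7,3)(W) are all W)
(7,7): L (options (5,7)(W), (3,7)(W), (7,4)(W) are all W)
(7,8): L (options (5,8)(W), (3,8)(W), (7,5)(W) are all W)
(8,3): L (options (6,3)(W), (4,3)(W), (8,0)(W) are all W)
(8,4): L (options (6,4)(W), (4,4)(W), (8,1)(W) are all W)
(8,5): L (options (6,5)(W), (4,5)(W), (8,2)(W) are all W)
(9,3): L (options (7,3)(W), (5,3)(W), (9,0)(W) are all W)
(9,4): L (options (7,4)(W), (5,4)(W), (9,1)(W) are all W)
(9,5): L (options (7,5)(W), (5,5)(W), (9,2)(W) are all W)
Every other cell has at least one move into one of the L cells above, so it is W.
L cells per row: a=0: 6, a=1: 6, a=2: 3, a=3: 3, a=4: 0, a=5: 0, a=6: 6, a=7: 6, a=8: 3, a=9: 3; total 36.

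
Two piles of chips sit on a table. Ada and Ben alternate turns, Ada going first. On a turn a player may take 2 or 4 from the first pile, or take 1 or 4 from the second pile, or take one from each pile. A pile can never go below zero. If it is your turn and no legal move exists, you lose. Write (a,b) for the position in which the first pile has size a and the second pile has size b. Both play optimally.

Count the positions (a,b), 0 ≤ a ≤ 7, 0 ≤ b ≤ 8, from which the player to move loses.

25

Work bottom-up. With no move the player to move loses. Otherwise the position is W if at least one move leads to an L position for the opponent, and L if every move leads to a W.
Every move lowers a or b (never raises either), so fill the grid row by row in increasing a, and left to right within a row: each cell's successors are then already labelled.
      b=0  b=1  b=2  b=3  b=4  b=5  b=6  b=7  b=8
a=0:    L    W    L    W    W    L    W    L    W
a=1:    L    W    L    W    W    L    W    L    W
a=2:    W    W    W    W    L    W    W    W    W
a=3:    W    L    W    L    W    W    L    W    L
a=4:    W    L    W    L    W    W    L    W    L
a=5:    W    W    W    W    W    W    W    W    W
a=6:    L    W    L    W    W    L    W    L    W
a=7:    L    W    L    W    W    L    W    L    W
Cells with no legal move (terminal, hence L): (0,0), (1,0).
The remaining L cells, each justified by listing all of its moves:
(0,2): →(0,1)(W) only, which is W, so L
(0,5): →(0,4)(W), (0,1)(W) — all W, so L
(0,7): →(0,6)(W), (0,3)(W) — all W, so L
(1,2): →(1,1)(W), (0,1)(W) — all W, so L
(1,5): →(1,4)(W), (1,1)(W), (0,4)(W) — all W, so L
(1,7): →(1,6)(W), (1,3)(W), (0,6)(W) — all W, so L
(2,4): →(0,4)(W), (2,3)(W), (2,0)(W), (1,3)(W) — all W, so L
(3,1): →(1,1)(W), (3,0)(W), (2,0)(W) — all W, so L
(3,3): →(1,3)(W), (3,2)(W), (2,2)(W) — all W, so L
(3,6): →(1,6)(W), (3,5)(W), (3,2)(W), (2,5)(W) — all W, so L
(3,8): →(1,8)(W), (3,7)(W), (3,4)(W), (2,7)(W) — all W, so L
(4,1): →(2,1)(W), (0,1)(W), (4,0)(W), (3,0)(W) — all W, so L
(4,3): →(2,3)(W), (0,3)(W), (4,2)(W), (3,2)(W) — all W, so L
(4,6): →(2,6)(W), (0,6)(W), (4,5)(W), (4,2)(W), (3,5)(W) — all W, so L
(4,8): →(2,8)(W), (0,8)(W), (4,7)(W), (4,4)(W), (3,7)(W) — all W, so L
(6,0): →(4,0)(W), (2,0)(W) — all W, so L
(6,2): →(4,2)(W), (2,2)(W), (6,1)(W), (5,1)(W) — all W, so L
(6,5): →(4,5)(W), (2,5)(W), (6,4)(W), (6,1)(W), (5,4)(W) — all W, so L
(6,7): →(4,7)(W), (2,7)(W), (6,6)(W), (6,3)(W), (5,6)(W) — all W, so L
(7,0): →(5,0)(W), (3,0)(W) — all W, so L
(7,2): →(5,2)(W), (3,2)(W), (7,1)(W), (6,1)(W) — all W, so L
(7,5): →(5,5)(W), (3,5)(W), (7,4)(W), (7,1)(W), (6,4)(W) — all W, so L
(7,7): →(5,7)(W), (3,7)(W), (7,6)(W), (7,3)(W), (6,6)(W) — all W, so L
Every other cell has at least one move into one of the L cells above, so it is W.
L cells per row: a=0: 4, a=1: 4, a=2: 1, a=3: 4, a=4: 4, a=5: 0, a=6: 4, a=7: 4; total 25.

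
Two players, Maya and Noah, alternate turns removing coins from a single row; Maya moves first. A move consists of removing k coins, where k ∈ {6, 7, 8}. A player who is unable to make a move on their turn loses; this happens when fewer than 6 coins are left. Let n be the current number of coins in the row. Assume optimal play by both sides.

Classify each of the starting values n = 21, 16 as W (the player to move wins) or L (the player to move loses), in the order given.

Work bottom-up. With no move the player to move loses. Otherwise the position is W if at least one move leads to an L position for the opponent, and L if every move leads to a W.
n=0: no move → L
n=1: no move → L
n=2: no move → L
n=3: no move → L
n=4: no move → L
n=5: no move → L
n=6: can move to 0, which is L ⇒ W
n=7: can move to 1, which is L ⇒ W
n=8: can move to 2, which is L ⇒ W
n=9: can move to 3, which is L ⇒ W
n=10: can move to 4, which is L ⇒ W
n=11: can move to 5, which is L ⇒ W
n=12: can move to 5, which is L ⇒ W
n=13: can move to 5, which is L ⇒ W
n=14: moves to 8(W), 7(W), 6(W); every one is W ⇒ L
n=15: moves to 9(W), 8(W), 7(W); every one is W ⇒ L
n=16: moves to 10(W), 9(W), 8(W); every one is W ⇒ L
n=17: moves to 11(W), 10(W), 9(W); every one is W ⇒ L
n=18: moves to 12(W), 11(W), 10(W); every one is W ⇒ L
n=19: moves to 13(W), 12(W), 11(W); every one is W ⇒ L
n=20: can move to 14, which is L ⇒ W
n=21: can move to 15, which is L ⇒ W

21: W, 16: L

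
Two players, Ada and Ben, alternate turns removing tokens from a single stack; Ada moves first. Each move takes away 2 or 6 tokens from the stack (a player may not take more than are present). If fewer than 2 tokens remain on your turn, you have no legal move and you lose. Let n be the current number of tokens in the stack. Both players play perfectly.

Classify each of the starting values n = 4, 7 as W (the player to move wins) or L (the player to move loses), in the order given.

4: L, 7: W

Classify positions by backward induction: terminal positions (no move available) are L. From any other position, the mover wins iff some move reaches an L.
n=0: no move → L
n=1: no move → L
n=2: reaches L-position 0 → W
n=3: reaches L-position 1 → W
n=4: only reaches 2(W), which is W → L
n=5: only reaches 3(W), which is W → L
n=6: reaches L-position 4 → W
n=7: reaches L-position 5 → W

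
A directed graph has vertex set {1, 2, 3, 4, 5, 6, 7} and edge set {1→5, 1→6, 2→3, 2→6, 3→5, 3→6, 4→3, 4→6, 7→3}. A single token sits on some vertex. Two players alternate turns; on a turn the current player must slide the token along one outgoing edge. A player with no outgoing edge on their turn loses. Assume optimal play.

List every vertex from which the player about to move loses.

5, 6, 7

Label each position W (a win for the player to move) or L (a loss). A position with no legal move is L; any other position is W exactly when some move reaches an L, and L when every move reaches a W.
Every edge goes from a vertex to one that appears earlier in the order 5, 6, 3, 4, 1, 7, 2, so processing vertices in that order labels each vertex after all of its successors.
5: no outgoing edge → L
6: no outgoing edge → L
3: reaches L-position 6 → W
4: reaches L-position 6 → W
1: reaches L-position 6 → W
7: only reaches 3(W), which is W → L
2: reaches L-position 6 → W
Reading off the rows marked L gives the requested list; there are 3 such vertices.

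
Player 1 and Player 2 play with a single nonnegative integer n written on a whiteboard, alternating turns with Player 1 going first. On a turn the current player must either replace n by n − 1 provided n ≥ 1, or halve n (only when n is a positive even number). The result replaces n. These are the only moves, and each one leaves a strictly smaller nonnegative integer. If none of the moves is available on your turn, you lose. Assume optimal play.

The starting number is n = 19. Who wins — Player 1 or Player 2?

Player 2 wins.

Label each position W (a win for the player to move) or L (a loss). A position with no legal move is L; any other position is W exactly when some move reaches an L, and L when every move reaches a W.
n=0: no move → L
n=1: reaches L-position 0 → W
n=2: only reaches 1(W), which is W → L
n=3: reaches L-position 2 → W
n=4: reaches L-position 2 → W
n=5: only reaches 4(W), which is W → L
n=6: reaches L-position 5 → W
n=7: only reaches 6(W), which is W → L
n=8: reaches L-position 7 → W
n=9: only reaches 8(W), which is W → L
n=10: reaches L-position 5 → W
n=11: only reaches 10(W), which is W → L
n=12: reaches L-position 11 → W
n=13: only reaches 12(W), which is W → L
n=14: reaches L-position 7 → W
n=15: only reaches 14(W), which is W → L
n=16: reaches L-position 15 → W
n=17: only reaches 16(W), which is W → L
n=18: reaches L-position 9 → W
n=19: only reaches 18(W), which is W → L
The starting position 19 is L: whatever Player 1 does, the opponent receives a W position.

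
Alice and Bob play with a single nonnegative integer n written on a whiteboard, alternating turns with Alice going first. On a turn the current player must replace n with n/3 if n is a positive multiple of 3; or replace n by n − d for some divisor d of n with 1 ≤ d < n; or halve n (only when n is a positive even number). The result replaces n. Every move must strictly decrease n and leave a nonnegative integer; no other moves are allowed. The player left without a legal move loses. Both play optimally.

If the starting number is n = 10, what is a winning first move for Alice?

Move to 9.

Positions with no move are L. A position that does have a move is losing for the player to move precisely when every available move leads to a winning position for the opponent. Fill in the labels:
n=0: no move → L
n=1: no move → L
n=2: can move to 1, which is L ⇒ W
n=3: can move to 1, which is L ⇒ W
n=4: moves to 2(W), 3(W); every one is W ⇒ L
n=5: can move to 4, which is L ⇒ W
n=6: can move to 4, which is L ⇒ W
n=7: the only move is to 6(W), a W ⇒ L
n=8: can move to 4, which is L ⇒ W
n=9: moves to 3(W), 6(W), 8(W); every one is W ⇒ L
n=10: can move to 9, which is L ⇒ W
From 10, the L positions reachable in one move are: 9.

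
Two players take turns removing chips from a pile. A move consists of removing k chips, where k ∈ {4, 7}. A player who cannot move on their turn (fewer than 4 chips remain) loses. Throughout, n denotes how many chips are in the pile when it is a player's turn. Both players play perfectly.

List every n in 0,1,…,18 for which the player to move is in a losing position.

0, 1, 2, 3, 11, 12, 13, 14

Use the standard recursion: the mover loses at a terminal position; elsewhere, the mover wins exactly when some move hands the opponent an L position.
n=0: no move → L
n=1: no move → L
n=2: no move → L
n=3: no move → L
n=4: →0(L), so W
n=5: →1(L), so W
n=6: →2(L), so W
n=7: →3(L), so W
n=8: →1(L), so W
n=9: →2(L), so W
n=10: →3(L), so W
n=11: →7(W), 4(W) — all W, so L
n=12: →8(W), 5(W) — all W, so L
n=13: →9(W), 6(W) — all W, so L
n=14: →10(W), 7(W) — all W, so L
n=15: →11(L), so W
n=16: →12(L), so W
n=17: →13(L), so W
n=18: →14(L), so W
Reading off the rows marked L gives the requested list; there are 8 such values of n.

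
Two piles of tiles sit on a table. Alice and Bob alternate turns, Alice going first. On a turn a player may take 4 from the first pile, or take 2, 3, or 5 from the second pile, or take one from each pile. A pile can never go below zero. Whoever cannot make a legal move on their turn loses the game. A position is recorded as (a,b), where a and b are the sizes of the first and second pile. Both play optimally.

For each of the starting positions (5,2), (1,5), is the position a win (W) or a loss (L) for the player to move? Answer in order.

Build the W/L table. Terminal = L. A non-terminal position is W if it has a move to some L; otherwise it is L.
No move ever increases a pile, so every position that can arise here has a ≤ 5 and b ≤ 5; it is enough to label the cells with 0 ≤ a ≤ 5 and 0 ≤ b ≤ 5.
Every move lowers a or b (never raises either), so fill the grid row by row in increasing a, and left to right within a row: each cell's successors are then already labelled.
      b=0  b=1  b=2  b=3  b=4  b=5
a=0:    L    L    W    W    W    W
a=1:    L    W    W    W    L    W
a=2:    L    W    W    W    L    W
a=3:    L    W    W    W    L    W
a=4:    W    W    L    L    W    W
a=5:    W    L    L    W    W    W
Cells with no legal move (terminal, hence L): (0,0), (0,1), (1,0), (2,0), (3,0).
The remaining L cells, each justified by listing all of its moves:
(1,4): →(1,2)(W), (1,1)(W), (0,3)(W) — all W, so L
(2,4): →(2,2)(W), (2,1)(W), (1,3)(W) — all W, so L
(3,4): →(3,2)(W), (3,1)(W), (2,3)(W) — all W, so L
(4,2): →(0,2)(W), (4,0)(W), (3,1)(W) — all W, so L
(4,3): →(0,3)(W), (4,1)(W), (4,0)(W), (3,2)(W) — all W, so L
(5,1): →(1,1)(W), (4,0)(W) — all W, so L
(5,2): →(1,2)(W), (5,0)(W), (4,1)(W) — all W, so L
Every other cell has at least one move into one of the L cells above, so it is W.
(5,2): one of the L cells justified above, so L
(1,5): the move to (1,0) reaches an L cell, so W

(5,2): L, (1,5): W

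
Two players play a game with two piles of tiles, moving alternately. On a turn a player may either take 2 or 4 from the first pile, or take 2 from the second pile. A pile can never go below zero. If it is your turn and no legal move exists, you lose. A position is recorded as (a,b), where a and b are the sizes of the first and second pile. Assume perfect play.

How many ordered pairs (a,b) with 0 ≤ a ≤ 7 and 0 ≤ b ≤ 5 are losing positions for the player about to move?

Work bottom-up. With no move the player to move loses. Otherwise the position is W if at least one move leads to an L position for the opponent, and L if every move leads to a W.
Every move lowers a or b (never raises either), so fill the grid row by row in increasing a, and left to right within a row: each cell's successors are then already labelled.
      b=0  b=1  b=2  b=3  b=4  b=5
a=0:    L    L    W    W    L    L
a=1:    L    L    W    W    L    L
a=2:    W    W    L    L    W    W
a=3:    W    W    L    L    W    W
a=4:    W    W    W    W    W    W
a=5:    W    W    W    W    W    W
a=6:    L    L    W    W    L    L
a=7:    L    L    W    W    L    L
Cells with no legal move (terminal, hence L): (0,0), (0,1), (1,0), (1,1).
The remaining L cells, each justified by listing all of its moves:
(0,4): only reaches (0,2)(W), which is W → L
(0,5): only reaches (0,3)(W), which is W → L
(1,4): only reaches (1,2)(W), which is W → L
(1,5): only reaches (1,3)(W), which is W → L
(2,2): only reaches (0,2)(W), (2,0)(W), all W → L
(2,3): only reaches (0,3)(W), (2,1)(W), all W → L
(3,2): only reaches (1,2)(W), (3,0)(W), all W → L
(3,3): only reaches (1,3)(W), (3,1)(W), all W → L
(6,0): only reaches (4,0)(W), (2,0)(W), all W → L
(6,1): only reaches (4,1)(W), (2,1)(W), all W → L
(6,4): only reaches (4,4)(W), (2,4)(W), (6,2)(W), all W → L
(6,5): only reaches (4,5)(W), (2,5)(W), (6,3)(W), all W → L
(7,0): only reaches (5,0)(W), (3,0)(W), all W → L
(7,1): only reaches (5,1)(W), (3,1)(W), all W → L
(7,4): only reaches (5,4)(W), (3,4)(W), (7,2)(W), all W → L
(7,5): only reaches (5,5)(W), (3,5)(W), (7,3)(W), all W → L
Every other cell has at least one move into one of the L cells above, so it is W.
L cells per row: a=0: 4, a=1: 4, a=2: 2, a=3: 2, a=4: 0, a=5: 0, a=6: 4, a=7: 4; total 20.

20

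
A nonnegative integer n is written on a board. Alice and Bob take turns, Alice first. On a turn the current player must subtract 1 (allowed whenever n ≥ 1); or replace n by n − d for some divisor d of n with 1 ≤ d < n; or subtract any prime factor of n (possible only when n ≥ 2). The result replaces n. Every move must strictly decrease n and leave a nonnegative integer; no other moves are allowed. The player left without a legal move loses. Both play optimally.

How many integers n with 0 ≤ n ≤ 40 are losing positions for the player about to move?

9

Use the standard recursion: the mover loses at a terminal position; elsewhere, the mover wins exactly when some move hands the opponent an L position.
n=0: no move → L
n=1: can move to 0, which is L ⇒ W
n=2: can move to 0, which is L ⇒ W
n=3: can move to 0, which is L ⇒ W
n=4: moves to 2(W), 3(W); every one is W ⇒ L
n=5: can move to 0, which is L ⇒ W
n=6: can move to 4, which is L ⇒ W
n=7: can move to 0, which is L ⇒ W
n=8: can move to 4, which is L ⇒ W
n=9: moves to 6(W), 8(W); every one is W ⇒ L
n=10: can move to 9, which is L ⇒ W
n=11: can move to 0, which is L ⇒ W
n=12: can move to 9, which is L ⇒ W
n=13: can move to 0, which is L ⇒ W
n=14: moves to 7(W), 12(W), 13(W); every one is W ⇒ L
n=15: can move to 14, which is L ⇒ W
n=16: can move to 14, which is L ⇒ W
n=17: can move to 0, which is L ⇒ W
n=18: can move to 9, which is L ⇒ W
n=19: can move to 0, which is L ⇒ W
n=20: moves to 10(W), 15(W), 16(W), 18(W), 19(W); every one is W ⇒ L
n=21: can move to 14, which is L ⇒ W
n=22: can move to 20, which is L ⇒ W
n=23: can move to 0, which is L ⇒ W
n=24: can move to 20, which is L ⇒ W
n=25: can move to 20, which is L ⇒ W
n=26: moves to 13(W), 24(W), 25(W); every one is W ⇒ L
n=27: can move to 26, which is L ⇒ W
n=28: can move to 14, which is L ⇒ W
n=29: can move to 0, which is L ⇒ W
n=30: can move to 20, which is L ⇒ W
n=31: can move to 0, which is L ⇒ W
n=32: moves to 16(W), 24(W), 28(W), 30(W), 31(W); every one is W ⇒ L
n=33: can move to 32, which is L ⇒ W
n=34: can move to 32, which is L ⇒ W
n=35: moves to 28(W), 30(W), 34(W); every one is W ⇒ L
n=36: can move to 32, which is L ⇒ W
n=37: can move to 0, which is L ⇒ W
n=38: moves to 19(W), 36(W), 37(W); every one is W ⇒ L
n=39: can move to 26, which is L ⇒ W
n=40: can move to 20, which is L ⇒ W
L entries with 0 ≤ n ≤ 40: n = 0, 4, 9, 14, 20, 26, 32, 35, 38; that makes 9.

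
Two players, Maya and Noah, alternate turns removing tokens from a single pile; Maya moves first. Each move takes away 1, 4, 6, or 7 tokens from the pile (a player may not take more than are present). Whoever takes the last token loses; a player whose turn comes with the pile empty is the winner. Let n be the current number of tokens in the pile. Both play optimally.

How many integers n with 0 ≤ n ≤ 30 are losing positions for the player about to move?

Label each position W (a win for the player to move) or L (a loss). A position with no legal move is W; any other position is W exactly when some move reaches an L, and L when every move reaches a W.
n=0: no move; the opponent has just taken the last token and therefore loses → W
n=1: →0(W) only, which is W, so L
n=2: →1(L), so W
n=3: →2(W) only, which is W, so L
n=4: →3(L), so W
n=5: →1(L), so W
n=6: →5(W), 2(W), 0(W) — all W, so L
n=7: →6(L), so W
n=8: →1(L), so W
n=9: →3(L), so W
n=10: →6(L), so W
n=11: →10(W), 7(W), 5(W), 4(W) — all W, so L
n=12: →11(L), so W
n=13: →6(L), so W
n=14: →13(W), 10(W), 8(W), 7(W) — all W, so L
n=15: →14(L), so W
n=16: →15(W), 12(W), 10(W), 9(W) — all W, so L
n=17: →16(L), so W
n=18: →14(L), so W
n=19: →18(W), 15(W), 13(W), 12(W) — all W, so L
n=20: →19(L), so W
n=21: →14(L), so W
n=22: →16(L), so W
n=23: →19(L), so W
n=24: →23(W), 20(W), 18(W), 17(W) — all W, so L
n=25: →24(L), so W
n=26: →19(L), so W
n=27: →26(W), 23(W), 21(W), 20(W) — all W, so L
n=28: →27(L), so W
n=29: →28(W), 25(W), 23(W), 22(W) — all W, so L
n=30: →29(L), so W
L entries with 0 ≤ n ≤ 30: n = 1, 3, 6, 11, 14, 16, 19, 24, 27, 29; that makes 10.

10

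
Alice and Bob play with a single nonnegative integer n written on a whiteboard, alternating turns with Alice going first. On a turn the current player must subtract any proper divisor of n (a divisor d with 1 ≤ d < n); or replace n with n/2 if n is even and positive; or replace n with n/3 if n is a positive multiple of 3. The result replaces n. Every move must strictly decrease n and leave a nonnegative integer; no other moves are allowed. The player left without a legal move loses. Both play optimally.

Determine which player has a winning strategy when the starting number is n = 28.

Bob wins.

Positions with no move are L. A position that does have a move is losing for the player to move precisely when every available move leads to a winning position for the opponent. Fill in the labels:
n=0: no move → L
n=1: no move → L
n=2: reaches L-position 1 → W
n=3: reaches L-position 1 → W
n=4: only reaches 2(W), 3(W), all W → L
n=5: reaches L-position 4 → W
n=6: reaches L-position 4 → W
n=7: only reaches 6(W), which is W → L
n=8: reaches L-position 4 → W
n=9: only reaches 3(W), 6(W), 8(W), all W → L
n=10: reaches L-position 9 → W
n=11: only reaches 10(W), which is W → L
n=12: reaches L-position 4 → W
n=13: only reaches 12(W), which is W → L
n=14: reaches L-position 7 → W
n=15: only reaches 5(W), 10(W), 12(W), 14(W), all W → L
n=16: reaches L-position 15 → W
n=17: only reaches 16(W), which is W → L
n=18: reaches L-position 9 → W
n=19: only reaches 18(W), which is W → L
n=20: reaches L-position 15 → W
n=21: reaches L-position 7 → W
n=22: reaches L-position 11 → W
n=23: only reaches 22(W), which is W → L
n=24: reaches L-position 23 → W
n=25: only reaches 20(W), 24(W), all W → L
n=26: reaches L-position 13 → W
n=27: reaches L-position 9 → W
n=28: only reaches 14(W), 21(W), 24(W), 26(W), 27(W), all W → L
The starting position 28 is L: whatever Alice does, the opponent receives a W position.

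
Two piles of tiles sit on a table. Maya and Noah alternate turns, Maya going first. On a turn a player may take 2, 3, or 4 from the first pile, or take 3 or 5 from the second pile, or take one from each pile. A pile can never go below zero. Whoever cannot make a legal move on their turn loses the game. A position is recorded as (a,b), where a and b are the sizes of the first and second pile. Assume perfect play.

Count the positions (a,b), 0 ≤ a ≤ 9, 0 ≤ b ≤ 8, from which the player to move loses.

27

Work bottom-up. With no move the player to move loses. Otherwise the position is W if at least one move leads to an L position for the opponent, and L if every move leads to a W.
Every move lowers a or b (never raises either), so fill the grid row by row in increasing a, and left to right within a row: each cell's successors are then already labelled.
      b=0  b=1  b=2  b=3  b=4  b=5  b=6  b=7  b=8
a=0:    L    L    L    W    W    W    W    W    L
a=1:    L    W    W    W    L    W    L    W    L
a=2:    W    W    W    L    L    W    W    W    W
a=3:    W    W    W    L    W    W    W    L    W
a=4:    W    W    W    W    W    L    W    L    W
a=5:    W    L    L    W    W    W    W    W    W
a=6:    L    L    W    W    W    W    W    W    L
a=7:    L    W    W    W    L    W    L    W    L
a=8:    W    W    W    L    L    W    W    W    W
a=9:    W    W    W    L    W    W    W    L    W
Cells with no legal move (terminal, hence L): (0,0), (0,1), (0,2), (1,0).
The remaining L cells, each justified by listing all of its moves:
(0,8): L (options (0,5)(W), (0,3)(W) are all W)
(1,4): L (options (1,1)(W), (0,3)(W) are all W)
(1,6): L (options (1,3)(W), (1,1)(W), (0,5)(W) are all W)
(1,8): L (options (1,5)(W), (1,3)(W), (0,7)(W) are all W)
(2,3): L (options (0,3)(W), (2,0)(W), (1,2)(W) are all W)
(2,4): L (options (0,4)(W), (2,1)(W), (1,3)(W) are all W)
(3,3): L (options (1,3)(W), (0,3)(W), (3,0)(W), (2,2)(W) are all W)
(3,7): L (options (1,7)(W), (0,7)(W), (3,4)(W), (3,2)(W), (2,6)(W) are all W)
(4,5): L (options (2,5)(W), (1,5)(W), (0,5)(W), (4,2)(W), (4,0)(W), (3,4)(W) are all W)
(4,7): L (options (2,7)(W), (1,7)(W), (0,7)(W), (4,4)(W), (4,2)(W), (3,6)(W) are all W)
(5,1): L (options (3,1)(W), (2,1)(W), (1,1)(W), (4,0)(W) are all W)
(5,2): L (options (3,2)(W), (2,2)(W), (1,2)(W), (4,1)(W) are all W)
(6,0): L (options (4,0)(W), (3,0)(W), (2,0)(W) are all W)
(6,1): L (options (4,1)(W), (3,1)(W), (2,1)(W), (5,0)(W) are all W)
(6,8): L (options (4,8)(W), (3,8)(W), (2,8)(W), (6,5)(W), (6,3)(W), (5,7)(W) are all W)
(7,0): L (options (5,0)(W), (4,0)(W), (3,0)(W) are all W)
(7,4): L (options (5,4)(W), (4,4)(W), (3,4)(W), (7,1)(W), (6,3)(W) are all W)
(7,6): L (options (5,6)(W), (4,6)(W), (3,6)(W), (7,3)(W), (7,1)(W), (6,5)(W) are all W)
(7,8): L (options (5,8)(W), (4,8)(W), (3,8)(W), (7,5)(W), (7,3)(W), (6,7)(W) are all W)
(8,3): L (options (6,3)(W), (5,3)(W), (4,3)(W), (8,0)(W), (7,2)(W) are all W)
(8,4): L (options (6,4)(W), (5,4)(W), (4,4)(W), (8,1)(W), (7,3)(W) are all W)
(9,3): L (options (7,3)(W), (6,3)(W), (5,3)(W), (9,0)(W), (8,2)(W) are all W)
(9,7): L (options (7,7)(W), (6,7)(W), (5,7)(W), (9,4)(W), (9,2)(W), (8,6)(W) are all W)
Every other cell has at least one move into one of the L cells above, so it is W.
L cells per row: a=0: 4, a=1: 4, a=2: 2, a=3: 2, a=4: 2, a=5: 2, a=6: 3, a=7: 4, a=8: 2, a=9: 2; total 27.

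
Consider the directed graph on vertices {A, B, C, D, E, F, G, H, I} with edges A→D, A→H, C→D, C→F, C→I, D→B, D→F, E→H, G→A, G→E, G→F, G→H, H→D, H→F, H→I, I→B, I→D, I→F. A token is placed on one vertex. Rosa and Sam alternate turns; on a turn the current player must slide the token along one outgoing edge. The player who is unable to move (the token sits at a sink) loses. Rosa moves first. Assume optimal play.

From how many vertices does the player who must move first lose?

Classify positions by backward induction: terminal positions (no move available) are L. From any other position, the mover wins iff some move reaches an L.
Every edge goes from a vertex to one that appears earlier in the order F, B, D, I, H, A, E, C, G, so processing vertices in that order labels each vertex after all of its successors.
F: no outgoing edge → L
B: no outgoing edge → L
D: W (go to B, an L position)
I: W (go to B, an L position)
H: W (go to F, an L position)
A: L (options H(W), D(W) are all W)
E: L (sole option H(W) is W)
C: W (go to F, an L position)
G: W (go to E, an L position)
The L vertices are A, B, E, F; that is 4 in all.

4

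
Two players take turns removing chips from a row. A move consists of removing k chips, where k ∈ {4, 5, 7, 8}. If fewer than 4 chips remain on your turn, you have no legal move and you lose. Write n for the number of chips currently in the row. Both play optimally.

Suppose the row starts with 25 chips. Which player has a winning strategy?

Work bottom-up. With no move the player to move loses. Otherwise the position is W if at least one move leads to an L position for the opponent, and L if every move leads to a W.
n=0: no move → L
n=1: no move → L
n=2: no move → L
n=3: no move → L
n=4: →0(L), so W
n=5: →1(L), so W
n=6: →2(L), so W
n=7: →3(L), so W
n=8: →3(L), so W
n=9: →2(L), so W
n=10: →3(L), so W
n=11: →3(L), so W
n=12: →8(W), 7(W), 5(W), 4(W) — all W, so L
n=13: →9(W), 8(W), 6(W), 5(W) — all W, so L
n=14: →10(W), 9(W), 7(W), 6(W) — all W, so L
n=15: →11(W), 10(W), 8(W), 7(W) — all W, so L
n=16: →12(L), so W
n=17: →13(L), so W
n=18: →14(L), so W
n=19: →15(L), so W
n=20: →15(L), so W
n=21: →14(L), so W
n=22: →15(L), so W
n=23: →15(L), so W
n=24: →20(W), 19(W), 17(W), 16(W) — all W, so L
n=25: →21(W), 20(W), 18(W), 17(W) — all W, so L
The starting position 25 is L: whatever the player to move does, the opponent receives a W position.

The second player wins.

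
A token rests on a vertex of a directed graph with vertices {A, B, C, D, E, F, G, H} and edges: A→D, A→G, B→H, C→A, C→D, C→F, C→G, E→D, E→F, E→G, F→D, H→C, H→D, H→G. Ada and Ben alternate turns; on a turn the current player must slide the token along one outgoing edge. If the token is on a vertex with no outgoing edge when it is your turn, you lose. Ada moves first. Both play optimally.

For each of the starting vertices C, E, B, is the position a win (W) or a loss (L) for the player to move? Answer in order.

C: W, E: W, B: L

Build the W/L table. Terminal = L. A non-terminal position is W if it has a move to some L; otherwise it is L.
Every edge goes from a vertex to one that appears earlier in the order G, D, A, F, E, C, H, B, so processing vertices in that order labels each vertex after all of its successors.
G: no outgoing edge → L
D: no outgoing edge → L
A: reaches L-position D → W
F: reaches L-position D → W
E: reaches L-position D → W
C: reaches L-position D → W
H: reaches L-position D → W
B: only reaches H(W), which is W → L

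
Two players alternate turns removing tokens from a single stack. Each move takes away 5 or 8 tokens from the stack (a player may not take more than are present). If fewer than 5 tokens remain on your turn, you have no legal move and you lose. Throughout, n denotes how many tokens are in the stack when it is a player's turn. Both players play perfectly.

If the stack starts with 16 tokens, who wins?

The second player wins.

Compute win/loss labels from the base case upward. A position with no move is L. Any other position is W if it can reach an L in one move, else L.
n=0: no move → L
n=1: no move → L
n=2: no move → L
n=3: no move → L
n=4: no move → L
n=5: W (go to 0, an L position)
n=6: W (go to 1, an L position)
n=7: W (go to 2, an L position)
n=8: W (go to 3, an L position)
n=9: W (go to 4, an L position)
n=10: W (go to 2, an L position)
n=11: W (go to 3, an L position)
n=12: W (go to 4, an L position)
n=13: L (options 8(W), 5(W) are all W)
n=14: L (options 9(W), 6(W) are all W)
n=15: L (options 10(W), 7(W) are all W)
n=16: L (options 11(W), 8(W) are all W)
The starting position 16 is L: whatever the player to move does, the opponent receives a W position.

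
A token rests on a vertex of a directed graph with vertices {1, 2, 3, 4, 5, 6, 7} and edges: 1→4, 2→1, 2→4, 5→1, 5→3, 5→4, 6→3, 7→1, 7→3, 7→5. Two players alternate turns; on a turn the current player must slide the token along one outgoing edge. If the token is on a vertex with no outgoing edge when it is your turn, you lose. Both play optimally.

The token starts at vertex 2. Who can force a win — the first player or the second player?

The first player wins.

Positions with no move are L. A position that does have a move is losing for the player to move precisely when every available move leads to a winning position for the opponent. Fill in the labels:
Every edge goes from a vertex to one that appears earlier in the order 3, 4, 1, 5, 7, 6, 2, so processing vertices in that order labels each vertex after all of its successors.
3: no outgoing edge → L
4: no outgoing edge → L
1: →4(L), so W
5: →4(L), so W
7: →3(L), so W
6: →3(L), so W
2: →4(L), so W
From 2 the player to move can move to 4, reaching an L position.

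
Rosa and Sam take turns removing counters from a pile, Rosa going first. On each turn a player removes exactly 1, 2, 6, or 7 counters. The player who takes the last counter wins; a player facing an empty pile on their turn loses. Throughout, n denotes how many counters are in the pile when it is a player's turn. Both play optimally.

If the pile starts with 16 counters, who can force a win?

Positions with no move are L. A position that does have a move is losing for the player to move precisely when every available move leads to a winning position for the opponent. Fill in the labels:
n=0: no move → L
n=1: →0(L), so W
n=2: →0(L), so W
n=3: →2(W), 1(W) — all W, so L
n=4: →3(L), so W
n=5: →3(L), so W
n=6: →0(L), so W
n=7: →0(L), so W
n=8: →7(W), 6(W), 2(W), 1(W) — all W, so L
n=9: →8(L), so W
n=10: →8(L), so W
n=11: →10(W), 9(W), 5(W), 4(W) — all W, so L
n=12: →11(L), so W
n=13: →11(L), so W
n=14: →8(L), so W
n=15: →8(L), so W
n=16: →15(W), 14(W), 10(W), 9(W) — all W, so L
Every move from 16 reaches a W position, so the mover loses.

Sam wins.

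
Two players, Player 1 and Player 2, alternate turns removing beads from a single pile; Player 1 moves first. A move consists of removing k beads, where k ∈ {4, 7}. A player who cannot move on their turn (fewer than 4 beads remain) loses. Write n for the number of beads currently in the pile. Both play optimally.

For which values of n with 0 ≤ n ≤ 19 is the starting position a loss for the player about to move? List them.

Classify positions by backward induction: terminal positions (no move available) are L. From any other position, the mover wins iff some move reaches an L.
n=0: no move → L
n=1: no move → L
n=2: no move → L
n=3: no move → L
n=4: reaches L-position 0 → W
n=5: reaches L-position 1 → W
n=6: reaches L-position 2 → W
n=7: reaches L-position 3 → W
n=8: reaches L-position 1 → W
n=9: reaches L-position 2 → W
n=10: reaches L-position 3 → W
n=11: only reaches 7(W), 4(W), all W → L
n=12: only reaches 8(W), 5(W), all W → L
n=13: only reaches 9(W), 6(W), all W → L
n=14: only reaches 10(W), 7(W), all W → L
n=15: reaches L-position 11 → W
n=16: reaches L-position 12 → W
n=17: reaches L-position 13 → W
n=18: reaches L-position 14 → W
n=19: reaches L-position 12 → W
The losing starting values of n are exactly the entries labelled L in this table (8 of them).

0, 1, 2, 3, 11, 12, 13, 14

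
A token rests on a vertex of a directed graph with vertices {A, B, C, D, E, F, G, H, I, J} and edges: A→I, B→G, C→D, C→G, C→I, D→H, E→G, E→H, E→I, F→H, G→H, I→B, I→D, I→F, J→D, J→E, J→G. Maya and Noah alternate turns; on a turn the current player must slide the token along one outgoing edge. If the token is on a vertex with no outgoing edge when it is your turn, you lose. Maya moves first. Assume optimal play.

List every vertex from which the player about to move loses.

A, B, C, H, J

Positions with no move are L. A position that does have a move is losing for the player to move precisely when every available move leads to a winning position for the opponent. Fill in the labels:
Every edge goes from a vertex to one that appears earlier in the order H, G, B, D, F, I, E, J, C, A, so processing vertices in that order labels each vertex after all of its successors.
H: no outgoing edge → L
G: reaches L-position H → W
B: only reaches G(W), which is W → L
D: reaches L-position H → W
F: reaches L-position H → W
I: reaches L-position B → W
E: reaches L-position H → W
J: only reaches E(W), D(W), G(W), all W → L
C: only reaches I(W), D(W), G(W), all W → L
A: only reaches I(W), which is W → L
The losing starting vertices are exactly the entries labelled L in this table (5 of them).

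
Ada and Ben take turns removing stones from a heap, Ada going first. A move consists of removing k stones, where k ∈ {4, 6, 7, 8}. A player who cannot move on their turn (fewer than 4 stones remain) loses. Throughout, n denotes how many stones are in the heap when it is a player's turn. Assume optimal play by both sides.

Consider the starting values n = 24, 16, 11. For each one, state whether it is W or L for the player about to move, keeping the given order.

Use the standard recursion: the mover loses at a terminal position; elsewhere, the mover wins exactly when some move hands the opponent an L position.
n=0: no move → L
n=1: no move → L
n=2: no move → L
n=3: no move → L
n=4: W (go to 0, an L position)
n=5: W (go to 1, an L position)
n=6: W (go to 2, an L position)
n=7: W (go to 3, an L position)
n=8: W (go to 2, an L position)
n=9: W (go to 3, an L position)
n=10: W (go to 3, an L position)
n=11: W (go to 3, an L position)
n=12: L (options 8(W), 6(W), 5(W), 4(W) are all W)
n=13: L (options 9(W), 7(W), 6(W), 5(W) are all W)
n=14: L (options 10(W), 8(W), 7(W), 6(W) are all W)
n=15: L (options 11(W), 9(W), 8(W), 7(W) are all W)
n=16: W (go to 12, an L position)
n=17: W (go to 13, an L position)
n=18: W (go to 14, an L position)
n=19: W (go to 15, an L position)
n=20: W (go to 14, an L position)
n=21: W (go to 15, an L position)
n=22: W (go to 15, an L position)
n=23: W (go to 15, an L position)
n=24: L (options 20(W), 18(W), 17(W), 16(W) are all W)

24: L, 16: W, 11: W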